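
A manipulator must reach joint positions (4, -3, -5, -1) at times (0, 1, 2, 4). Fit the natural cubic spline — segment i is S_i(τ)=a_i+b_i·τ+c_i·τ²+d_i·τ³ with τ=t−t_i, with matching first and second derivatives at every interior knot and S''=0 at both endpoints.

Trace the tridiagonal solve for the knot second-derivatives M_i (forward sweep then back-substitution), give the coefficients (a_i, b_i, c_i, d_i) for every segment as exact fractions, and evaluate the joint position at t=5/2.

  seg 0: a=4 b=-187/23 c=0 d=26/23
  seg 1: a=-3 b=-109/23 c=78/23 d=-15/23
  seg 2: a=-5 b=2/23 c=33/23 d=-11/46
S(5/2) = -1703/368

Δ: Δ0=-7, Δ1=-2, Δ2=2
row 1: diag=4, rhs=30; c'=1/4, d'=15/2
row 2: denom=6−1·1/4=23/4; d'=(24−1·15/2)/(23/4)=66/23
back: M2=66/23
back: M1=15/2−1/4·66/23=156/23
M: M0=0, M1=156/23, M2=66/23, M3=0
seg 0: a=4, c=M0/2=0, d=(M1−M0)/(6·1)=26/23, b=Δ0−h0·(2M0+M1)/6=-187/23
seg 1: a=-3, c=M1/2=78/23, d=(M2−M1)/(6·1)=-15/23, b=Δ1−h1·(2M1+M2)/6=-109/23
seg 2: a=-5, c=M2/2=33/23, d=(M3−M2)/(6·2)=-11/46, b=Δ2−h2·(2M2+M3)/6=2/23
t_q=5/2 → seg 2, τ=1/2; S=-5+2/23·τ+33/23·τ²+-11/46·τ³=-1703/368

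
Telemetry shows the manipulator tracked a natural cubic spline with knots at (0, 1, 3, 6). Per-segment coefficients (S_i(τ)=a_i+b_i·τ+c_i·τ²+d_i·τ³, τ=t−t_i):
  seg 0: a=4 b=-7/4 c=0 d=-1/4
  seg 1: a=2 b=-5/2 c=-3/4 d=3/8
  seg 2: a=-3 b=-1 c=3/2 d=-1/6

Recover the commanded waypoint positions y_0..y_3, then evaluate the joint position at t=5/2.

y_0=4 y_1=2 y_2=-3 y_3=3
S(5/2) = -139/64

y_0 = S_0(0) = a_0 = 4
y_1 = S_1(0) = a_1 = 2
y_2 = S_2(0) = a_2 = -3
y_3 = S_2(3) = 3
t_q=5/2 is in segment 1 (τ=3/2); S_1(τ)=-139/64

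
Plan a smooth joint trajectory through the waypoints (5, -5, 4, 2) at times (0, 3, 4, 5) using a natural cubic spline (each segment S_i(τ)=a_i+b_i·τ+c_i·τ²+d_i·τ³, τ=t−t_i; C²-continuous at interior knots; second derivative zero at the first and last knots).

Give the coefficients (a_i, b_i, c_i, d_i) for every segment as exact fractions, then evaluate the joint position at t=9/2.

Δ: Δ0=-10/3, Δ1=9, Δ2=-2
row 1: diag=8, rhs=74; c'=1/8, d'=37/4
row 2: denom=4−1·1/8=31/8; d'=(-66−1·37/4)/(31/8)=-602/31
back: M2=-602/31
back: M1=37/4−1/8·-602/31=362/31
M: M0=0, M1=362/31, M2=-602/31, M3=0
seg 0: a=5, c=M0/2=0, d=(M1−M0)/(6·3)=181/279, b=Δ0−h0·(2M0+M1)/6=-853/93
seg 1: a=-5, c=M1/2=181/31, d=(M2−M1)/(6·1)=-482/93, b=Δ1−h1·(2M1+M2)/6=776/93
seg 2: a=4, c=M2/2=-301/31, d=(M3−M2)/(6·1)=301/93, b=Δ2−h2·(2M2+M3)/6=416/93
t_q=9/2 → seg 2, τ=1/2; S=4+416/93·τ+-301/31·τ²+301/93·τ³=1045/248

  seg 0: a=5 b=-853/93 c=0 d=181/279
  seg 1: a=-5 b=776/93 c=181/31 d=-482/93
  seg 2: a=4 b=416/93 c=-301/31 d=301/93
S(9/2) = 1045/248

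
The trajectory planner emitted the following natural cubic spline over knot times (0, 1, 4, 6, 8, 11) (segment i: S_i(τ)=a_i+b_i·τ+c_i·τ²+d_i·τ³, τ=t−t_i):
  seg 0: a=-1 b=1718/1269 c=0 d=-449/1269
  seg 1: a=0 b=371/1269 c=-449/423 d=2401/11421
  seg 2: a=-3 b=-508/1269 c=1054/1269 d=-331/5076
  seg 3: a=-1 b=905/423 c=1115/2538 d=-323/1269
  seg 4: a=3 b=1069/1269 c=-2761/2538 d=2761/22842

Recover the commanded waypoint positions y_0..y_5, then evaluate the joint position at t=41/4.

y_0=-1 y_1=0 y_2=-3 y_3=-1 y_4=3 y_5=-1
S(41/4) = 13805/18048

y_0 = S_0(0) = a_0 = -1
y_1 = S_1(0) = a_1 = 0
y_2 = S_2(0) = a_2 = -3
y_3 = S_3(0) = a_3 = -1
y_4 = S_4(0) = a_4 = 3
y_5 = S_4(3) = -1
t_q=41/4 is in segment 4 (τ=9/4); S_4(τ)=13805/18048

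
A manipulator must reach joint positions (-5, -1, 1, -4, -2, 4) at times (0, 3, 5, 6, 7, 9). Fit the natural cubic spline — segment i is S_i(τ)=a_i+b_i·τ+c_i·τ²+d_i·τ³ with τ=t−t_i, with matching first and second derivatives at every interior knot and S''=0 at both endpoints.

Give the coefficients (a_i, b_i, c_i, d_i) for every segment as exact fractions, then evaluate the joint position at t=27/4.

  seg 0: a=-5 b=1043/1842 c=0 d=157/1842
  seg 1: a=-1 b=2641/921 c=471/614 d=-3133/3684
  seg 2: a=1 b=-3932/921 c=-1331/307 d=3320/921
  seg 3: a=-4 b=-1958/921 c=1989/307 d=-2167/921
  seg 4: a=-2 b=3475/921 c=-178/307 d=89/921
S(27/4) = -57819/19648

Δ: Δ0=4/3, Δ1=1, Δ2=-5, Δ3=2, Δ4=3
row 1: diag=10, rhs=-2; c'=1/5, d'=-1/5
row 2: denom=6−2·1/5=28/5; d'=(-36−2·-1/5)/(28/5)=-89/14
row 3: denom=4−1·5/28=107/28; d'=(42−1·-89/14)/(107/28)=1354/107
row 4: denom=6−1·28/107=614/107; d'=(6−1·1354/107)/(614/107)=-356/307
back: M4=-356/307
back: M3=1354/107−28/107·-356/307=3978/307
back: M2=-89/14−5/28·3978/307=-2662/307
back: M1=-1/5−1/5·-2662/307=471/307
M: M0=0, M1=471/307, M2=-2662/307, M3=3978/307, M4=-356/307, M5=0
seg 0: a=-5, c=M0/2=0, d=(M1−M0)/(6·3)=157/1842, b=Δ0−h0·(2M0+M1)/6=1043/1842
seg 1: a=-1, c=M1/2=471/614, d=(M2−M1)/(6·2)=-3133/3684, b=Δ1−h1·(2M1+M2)/6=2641/921
seg 2: a=1, c=M2/2=-1331/307, d=(M3−M2)/(6·1)=3320/921, b=Δ2−h2·(2M2+M3)/6=-3932/921
seg 3: a=-4, c=M3/2=1989/307, d=(M4−M3)/(6·1)=-2167/921, b=Δ3−h3·(2M3+M4)/6=-1958/921
seg 4: a=-2, c=M4/2=-178/307, d=(M5−M4)/(6·2)=89/921, b=Δ4−h4·(2M4+M5)/6=3475/921
t_q=27/4 → seg 3, τ=3/4; S=-4+-1958/921·τ+1989/307·τ²+-2167/921·τ³=-57819/19648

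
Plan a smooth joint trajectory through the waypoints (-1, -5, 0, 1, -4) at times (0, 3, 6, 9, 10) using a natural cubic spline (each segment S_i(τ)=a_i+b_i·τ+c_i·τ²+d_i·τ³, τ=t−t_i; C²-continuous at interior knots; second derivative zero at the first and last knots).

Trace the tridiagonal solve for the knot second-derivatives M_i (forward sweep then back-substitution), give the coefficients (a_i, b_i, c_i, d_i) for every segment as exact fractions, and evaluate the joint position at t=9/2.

Δ: Δ0=-4/3, Δ1=5/3, Δ2=1/3, Δ3=-5
row 1: diag=12, rhs=18; c'=1/4, d'=3/2
row 2: denom=12−3·1/4=45/4; d'=(-8−3·3/2)/(45/4)=-10/9
row 3: denom=8−3·4/15=36/5; d'=(-32−3·-10/9)/(36/5)=-215/54
back: M3=-215/54
back: M2=-10/9−4/15·-215/54=-4/81
back: M1=3/2−1/4·-4/81=245/162
M: M0=0, M1=245/162, M2=-4/81, M3=-215/54, M4=0
seg 0: a=-1, c=M0/2=0, d=(M1−M0)/(6·3)=245/2916, b=Δ0−h0·(2M0+M1)/6=-677/324
seg 1: a=-5, c=M1/2=245/324, d=(M2−M1)/(6·3)=-253/2916, b=Δ1−h1·(2M1+M2)/6=29/162
seg 2: a=0, c=M2/2=-2/81, d=(M3−M2)/(6·3)=-637/2916, b=Δ2−h2·(2M2+M3)/6=769/324
seg 3: a=1, c=M3/2=-215/108, d=(M4−M3)/(6·1)=215/324, b=Δ3−h3·(2M3+M4)/6=-595/162
t_q=9/2 → seg 1, τ=3/2; S=-5+29/162·τ+245/324·τ²+-253/2916·τ³=-319/96

  seg 0: a=-1 b=-677/324 c=0 d=245/2916
  seg 1: a=-5 b=29/162 c=245/324 d=-253/2916
  seg 2: a=0 b=769/324 c=-2/81 d=-637/2916
  seg 3: a=1 b=-595/162 c=-215/108 d=215/324
S(9/2) = -319/96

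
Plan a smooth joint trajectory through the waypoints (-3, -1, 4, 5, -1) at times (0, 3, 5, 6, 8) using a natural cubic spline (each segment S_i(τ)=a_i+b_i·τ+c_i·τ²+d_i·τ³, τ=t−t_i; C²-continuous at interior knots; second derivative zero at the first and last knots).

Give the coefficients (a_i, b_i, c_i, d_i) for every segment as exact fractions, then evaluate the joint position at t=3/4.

Δ: Δ0=2/3, Δ1=5/2, Δ2=1, Δ3=-3
row 1: diag=10, rhs=11; c'=1/5, d'=11/10
row 2: denom=6−2·1/5=28/5; d'=(-9−2·11/10)/(28/5)=-2
row 3: denom=6−1·5/28=163/28; d'=(-24−1·-2)/(163/28)=-616/163
back: M3=-616/163
back: M2=-2−5/28·-616/163=-216/163
back: M1=11/10−1/5·-216/163=445/326
M: M0=0, M1=445/326, M2=-216/163, M3=-616/163, M4=0
seg 0: a=-3, c=M0/2=0, d=(M1−M0)/(6·3)=445/5868, b=Δ0−h0·(2M0+M1)/6=-31/1956
seg 1: a=-1, c=M1/2=445/652, d=(M2−M1)/(6·2)=-877/3912, b=Δ1−h1·(2M1+M2)/6=1987/978
seg 2: a=4, c=M2/2=-108/163, d=(M3−M2)/(6·1)=-200/489, b=Δ2−h2·(2M2+M3)/6=1013/489
seg 3: a=5, c=M3/2=-308/163, d=(M4−M3)/(6·2)=154/489, b=Δ3−h3·(2M3+M4)/6=-235/489
t_q=3/4 → seg 0, τ=3/4; S=-3+-31/1956·τ+0·τ²+445/5868·τ³=-124345/41728

  seg 0: a=-3 b=-31/1956 c=0 d=445/5868
  seg 1: a=-1 b=1987/978 c=445/652 d=-877/3912
  seg 2: a=4 b=1013/489 c=-108/163 d=-200/489
  seg 3: a=5 b=-235/489 c=-308/163 d=154/489
S(3/4) = -124345/41728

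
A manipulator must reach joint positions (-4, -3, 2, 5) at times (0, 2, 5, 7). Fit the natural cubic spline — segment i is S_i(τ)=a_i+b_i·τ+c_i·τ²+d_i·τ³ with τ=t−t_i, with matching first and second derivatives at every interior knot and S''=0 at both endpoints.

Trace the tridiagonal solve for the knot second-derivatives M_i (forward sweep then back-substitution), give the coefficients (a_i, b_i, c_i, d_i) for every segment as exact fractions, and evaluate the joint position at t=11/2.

  seg 0: a=-4 b=127/546 c=0 d=73/1092
  seg 1: a=-3 b=565/546 c=73/182 d=-4/63
  seg 2: a=2 b=943/546 c=-31/182 d=31/1092
S(11/2) = 1175/416

Δ: Δ0=1/2, Δ1=5/3, Δ2=3/2
row 1: diag=10, rhs=7; c'=3/10, d'=7/10
row 2: denom=10−3·3/10=91/10; d'=(-1−3·7/10)/(91/10)=-31/91
back: M2=-31/91
back: M1=7/10−3/10·-31/91=73/91
M: M0=0, M1=73/91, M2=-31/91, M3=0
seg 0: a=-4, c=M0/2=0, d=(M1−M0)/(6·2)=73/1092, b=Δ0−h0·(2M0+M1)/6=127/546
seg 1: a=-3, c=M1/2=73/182, d=(M2−M1)/(6·3)=-4/63, b=Δ1−h1·(2M1+M2)/6=565/546
seg 2: a=2, c=M2/2=-31/182, d=(M3−M2)/(6·2)=31/1092, b=Δ2−h2·(2M2+M3)/6=943/546
t_q=11/2 → seg 2, τ=1/2; S=2+943/546·τ+-31/182·τ²+31/1092·τ³=1175/416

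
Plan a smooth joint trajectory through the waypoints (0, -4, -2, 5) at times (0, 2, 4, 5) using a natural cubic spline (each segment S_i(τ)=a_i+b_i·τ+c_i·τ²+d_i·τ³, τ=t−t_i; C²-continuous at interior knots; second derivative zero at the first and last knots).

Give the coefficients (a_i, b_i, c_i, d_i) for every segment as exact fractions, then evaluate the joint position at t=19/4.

  seg 0: a=0 b=-25/11 c=0 d=3/44
  seg 1: a=-4 b=-16/11 c=9/22 d=9/22
  seg 2: a=-2 b=56/11 c=63/22 d=-21/22
S(19/4) = 4261/1408

Δ: Δ0=-2, Δ1=1, Δ2=7
row 1: diag=8, rhs=18; c'=1/4, d'=9/4
row 2: denom=6−2·1/4=11/2; d'=(36−2·9/4)/(11/2)=63/11
back: M2=63/11
back: M1=9/4−1/4·63/11=9/11
M: M0=0, M1=9/11, M2=63/11, M3=0
seg 0: a=0, c=M0/2=0, d=(M1−M0)/(6·2)=3/44, b=Δ0−h0·(2M0+M1)/6=-25/11
seg 1: a=-4, c=M1/2=9/22, d=(M2−M1)/(6·2)=9/22, b=Δ1−h1·(2M1+M2)/6=-16/11
seg 2: a=-2, c=M2/2=63/22, d=(M3−M2)/(6·1)=-21/22, b=Δ2−h2·(2M2+M3)/6=56/11
t_q=19/4 → seg 2, τ=3/4; S=-2+56/11·τ+63/22·τ²+-21/22·τ³=4261/1408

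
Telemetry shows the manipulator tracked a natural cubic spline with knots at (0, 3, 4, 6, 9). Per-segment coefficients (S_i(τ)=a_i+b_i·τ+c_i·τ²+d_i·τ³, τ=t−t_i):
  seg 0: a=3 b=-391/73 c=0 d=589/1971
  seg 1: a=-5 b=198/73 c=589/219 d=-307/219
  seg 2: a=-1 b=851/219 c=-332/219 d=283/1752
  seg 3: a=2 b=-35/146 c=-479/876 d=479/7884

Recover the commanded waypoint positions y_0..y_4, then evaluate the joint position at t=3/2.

y_0=3 y_1=-5 y_2=-1 y_3=2 y_4=-2
S(3/2) = -2351/584

y_0 = S_0(0) = a_0 = 3
y_1 = S_1(0) = a_1 = -5
y_2 = S_2(0) = a_2 = -1
y_3 = S_3(0) = a_3 = 2
y_4 = S_3(3) = -2
t_q=3/2 is in segment 0 (τ=3/2); S_0(τ)=-2351/584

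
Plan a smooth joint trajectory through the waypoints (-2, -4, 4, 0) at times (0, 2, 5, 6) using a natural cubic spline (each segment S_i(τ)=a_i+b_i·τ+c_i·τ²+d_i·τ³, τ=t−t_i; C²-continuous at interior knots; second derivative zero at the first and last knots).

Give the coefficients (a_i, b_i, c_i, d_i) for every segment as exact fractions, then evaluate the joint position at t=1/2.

Δ: Δ0=-1, Δ1=8/3, Δ2=-4
row 1: diag=10, rhs=22; c'=3/10, d'=11/5
row 2: denom=8−3·3/10=71/10; d'=(-40−3·11/5)/(71/10)=-466/71
back: M2=-466/71
back: M1=11/5−3/10·-466/71=296/71
M: M0=0, M1=296/71, M2=-466/71, M3=0
seg 0: a=-2, c=M0/2=0, d=(M1−M0)/(6·2)=74/213, b=Δ0−h0·(2M0+M1)/6=-509/213
seg 1: a=-4, c=M1/2=148/71, d=(M2−M1)/(6·3)=-127/213, b=Δ1−h1·(2M1+M2)/6=379/213
seg 2: a=4, c=M2/2=-233/71, d=(M3−M2)/(6·1)=233/213, b=Δ2−h2·(2M2+M3)/6=-386/213
t_q=1/2 → seg 0, τ=1/2; S=-2+-509/213·τ+0·τ²+74/213·τ³=-895/284

  seg 0: a=-2 b=-509/213 c=0 d=74/213
  seg 1: a=-4 b=379/213 c=148/71 d=-127/213
  seg 2: a=4 b=-386/213 c=-233/71 d=233/213
S(1/2) = -895/284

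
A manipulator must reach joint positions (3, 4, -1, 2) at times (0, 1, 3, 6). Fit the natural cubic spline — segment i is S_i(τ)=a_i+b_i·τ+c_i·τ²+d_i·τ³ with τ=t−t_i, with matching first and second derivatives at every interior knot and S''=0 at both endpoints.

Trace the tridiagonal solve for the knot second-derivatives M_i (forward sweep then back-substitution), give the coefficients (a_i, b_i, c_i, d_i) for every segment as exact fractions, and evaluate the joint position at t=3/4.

Δ: Δ0=1, Δ1=-5/2, Δ2=1
row 1: diag=6, rhs=-21; c'=1/3, d'=-7/2
row 2: denom=10−2·1/3=28/3; d'=(21−2·-7/2)/(28/3)=3
back: M2=3
back: M1=-7/2−1/3·3=-9/2
M: M0=0, M1=-9/2, M2=3, M3=0
seg 0: a=3, c=M0/2=0, d=(M1−M0)/(6·1)=-3/4, b=Δ0−h0·(2M0+M1)/6=7/4
seg 1: a=4, c=M1/2=-9/4, d=(M2−M1)/(6·2)=5/8, b=Δ1−h1·(2M1+M2)/6=-1/2
seg 2: a=-1, c=M2/2=3/2, d=(M3−M2)/(6·3)=-1/6, b=Δ2−h2·(2M2+M3)/6=-2
t_q=3/4 → seg 0, τ=3/4; S=3+7/4·τ+0·τ²+-3/4·τ³=1023/256

  seg 0: a=3 b=7/4 c=0 d=-3/4
  seg 1: a=4 b=-1/2 c=-9/4 d=5/8
  seg 2: a=-1 b=-2 c=3/2 d=-1/6
S(3/4) = 1023/256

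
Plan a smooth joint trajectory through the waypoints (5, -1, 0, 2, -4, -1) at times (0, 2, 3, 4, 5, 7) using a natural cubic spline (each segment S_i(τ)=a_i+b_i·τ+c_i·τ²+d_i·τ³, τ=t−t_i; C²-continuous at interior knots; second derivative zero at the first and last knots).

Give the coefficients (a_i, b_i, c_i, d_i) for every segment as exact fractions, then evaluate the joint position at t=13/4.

Δ: Δ0=-3, Δ1=1, Δ2=2, Δ3=-6, Δ4=3/2
row 1: diag=6, rhs=24; c'=1/6, d'=4
row 2: denom=4−1·1/6=23/6; d'=(6−1·4)/(23/6)=12/23
row 3: denom=4−1·6/23=86/23; d'=(-48−1·12/23)/(86/23)=-558/43
row 4: denom=6−1·23/86=493/86; d'=(45−1·-558/43)/(493/86)=4986/493
back: M4=4986/493
back: M3=-558/43−23/86·4986/493=-7731/493
back: M2=12/23−6/23·-7731/493=2274/493
back: M1=4−1/6·2274/493=1593/493
M: M0=0, M1=1593/493, M2=2274/493, M3=-7731/493, M4=4986/493, M5=0
seg 0: a=5, c=M0/2=0, d=(M1−M0)/(6·2)=531/1972, b=Δ0−h0·(2M0+M1)/6=-2010/493
seg 1: a=-1, c=M1/2=1593/986, d=(M2−M1)/(6·1)=227/986, b=Δ1−h1·(2M1+M2)/6=-417/493
seg 2: a=0, c=M2/2=1137/493, d=(M3−M2)/(6·1)=-115/34, b=Δ2−h2·(2M2+M3)/6=3033/986
seg 3: a=2, c=M3/2=-7731/986, d=(M4−M3)/(6·1)=4239/986, b=Δ3−h3·(2M3+M4)/6=-1212/493
seg 4: a=-4, c=M4/2=2493/493, d=(M5−M4)/(6·2)=-831/986, b=Δ4−h4·(2M4+M5)/6=-5169/986
t_q=13/4 → seg 2, τ=1/4; S=0+3033/986·τ+1137/493·τ²+-115/34·τ³=54289/63104

  seg 0: a=5 b=-2010/493 c=0 d=531/1972
  seg 1: a=-1 b=-417/493 c=1593/986 d=227/986
  seg 2: a=0 b=3033/986 c=1137/493 d=-115/34
  seg 3: a=2 b=-1212/493 c=-7731/986 d=4239/986
  seg 4: a=-4 b=-5169/986 c=2493/493 d=-831/986
S(13/4) = 54289/63104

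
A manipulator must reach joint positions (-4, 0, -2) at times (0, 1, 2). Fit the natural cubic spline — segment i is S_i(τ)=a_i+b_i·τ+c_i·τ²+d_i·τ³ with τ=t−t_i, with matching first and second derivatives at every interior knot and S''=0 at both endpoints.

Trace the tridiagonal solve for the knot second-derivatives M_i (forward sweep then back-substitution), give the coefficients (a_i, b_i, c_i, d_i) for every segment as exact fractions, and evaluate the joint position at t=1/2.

  seg 0: a=-4 b=11/2 c=0 d=-3/2
  seg 1: a=0 b=1 c=-9/2 d=3/2
S(1/2) = -23/16

Δ: Δ0=4, Δ1=-2
row 1: diag=4, rhs=-36; c'=1/4, d'=-9
back: M1=-9
M: M0=0, M1=-9, M2=0
seg 0: a=-4, c=M0/2=0, d=(M1−M0)/(6·1)=-3/2, b=Δ0−h0·(2M0+M1)/6=11/2
seg 1: a=0, c=M1/2=-9/2, d=(M2−M1)/(6·1)=3/2, b=Δ1−h1·(2M1+M2)/6=1
t_q=1/2 → seg 0, τ=1/2; S=-4+11/2·τ+0·τ²+-3/2·τ³=-23/16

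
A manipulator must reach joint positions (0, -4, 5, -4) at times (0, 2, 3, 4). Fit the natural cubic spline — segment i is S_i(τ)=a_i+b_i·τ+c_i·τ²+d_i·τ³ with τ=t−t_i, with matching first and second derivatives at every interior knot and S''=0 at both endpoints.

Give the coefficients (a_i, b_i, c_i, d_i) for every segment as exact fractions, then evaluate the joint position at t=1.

  seg 0: a=0 b=-170/23 c=0 d=31/23
  seg 1: a=-4 b=202/23 c=186/23 d=-181/23
  seg 2: a=5 b=31/23 c=-357/23 d=119/23
S(1) = -139/23

Δ: Δ0=-2, Δ1=9, Δ2=-9
row 1: diag=6, rhs=66; c'=1/6, d'=11
row 2: denom=4−1·1/6=23/6; d'=(-108−1·11)/(23/6)=-714/23
back: M2=-714/23
back: M1=11−1/6·-714/23=372/23
M: M0=0, M1=372/23, M2=-714/23, M3=0
seg 0: a=0, c=M0/2=0, d=(M1−M0)/(6·2)=31/23, b=Δ0−h0·(2M0+M1)/6=-170/23
seg 1: a=-4, c=M1/2=186/23, d=(M2−M1)/(6·1)=-181/23, b=Δ1−h1·(2M1+M2)/6=202/23
seg 2: a=5, c=M2/2=-357/23, d=(M3−M2)/(6·1)=119/23, b=Δ2−h2·(2M2+M3)/6=31/23
t_q=1 → seg 0, τ=1; S=0+-170/23·τ+0·τ²+31/23·τ³=-139/23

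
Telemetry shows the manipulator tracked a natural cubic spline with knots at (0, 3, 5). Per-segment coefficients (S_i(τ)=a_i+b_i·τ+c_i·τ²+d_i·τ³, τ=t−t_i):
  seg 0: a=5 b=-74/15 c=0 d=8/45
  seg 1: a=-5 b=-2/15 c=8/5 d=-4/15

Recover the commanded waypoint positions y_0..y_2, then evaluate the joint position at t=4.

y_0=5 y_1=-5 y_2=-1
S(4) = -19/5

y_0 = S_0(0) = a_0 = 5
y_1 = S_1(0) = a_1 = -5
y_2 = S_1(2) = -1
t_q=4 is in segment 1 (τ=1); S_1(τ)=-19/5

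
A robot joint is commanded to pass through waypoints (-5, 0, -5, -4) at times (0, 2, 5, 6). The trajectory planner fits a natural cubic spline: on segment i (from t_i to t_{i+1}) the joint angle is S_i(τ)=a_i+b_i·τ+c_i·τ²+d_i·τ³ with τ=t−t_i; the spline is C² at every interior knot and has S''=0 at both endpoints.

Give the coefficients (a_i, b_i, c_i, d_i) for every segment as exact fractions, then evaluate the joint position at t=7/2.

  seg 0: a=-5 b=1561/426 c=0 d=-62/213
  seg 1: a=0 b=73/426 c=-124/71 d=161/426
  seg 2: a=-5 b=-22/213 c=235/142 d=-235/426
S(7/2) = -2723/1136

Δ: Δ0=5/2, Δ1=-5/3, Δ2=1
row 1: diag=10, rhs=-25; c'=3/10, d'=-5/2
row 2: denom=8−3·3/10=71/10; d'=(16−3·-5/2)/(71/10)=235/71
back: M2=235/71
back: M1=-5/2−3/10·235/71=-248/71
M: M0=0, M1=-248/71, M2=235/71, M3=0
seg 0: a=-5, c=M0/2=0, d=(M1−M0)/(6·2)=-62/213, b=Δ0−h0·(2M0+M1)/6=1561/426
seg 1: a=0, c=M1/2=-124/71, d=(M2−M1)/(6·3)=161/426, b=Δ1−h1·(2M1+M2)/6=73/426
seg 2: a=-5, c=M2/2=235/142, d=(M3−M2)/(6·1)=-235/426, b=Δ2−h2·(2M2+M3)/6=-22/213
t_q=7/2 → seg 1, τ=3/2; S=0+73/426·τ+-124/71·τ²+161/426·τ³=-2723/1136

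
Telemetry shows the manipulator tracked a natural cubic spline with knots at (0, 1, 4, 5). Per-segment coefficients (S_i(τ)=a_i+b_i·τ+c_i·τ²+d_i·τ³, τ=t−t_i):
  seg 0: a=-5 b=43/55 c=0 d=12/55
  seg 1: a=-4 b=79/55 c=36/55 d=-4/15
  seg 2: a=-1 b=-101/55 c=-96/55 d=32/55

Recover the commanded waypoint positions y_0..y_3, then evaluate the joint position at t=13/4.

y_0=-5 y_1=-4 y_2=-1 y_3=-4
S(13/4) = -433/880

y_0 = S_0(0) = a_0 = -5
y_1 = S_1(0) = a_1 = -4
y_2 = S_2(0) = a_2 = -1
y_3 = S_2(1) = -4
t_q=13/4 is in segment 1 (τ=9/4); S_1(τ)=-433/880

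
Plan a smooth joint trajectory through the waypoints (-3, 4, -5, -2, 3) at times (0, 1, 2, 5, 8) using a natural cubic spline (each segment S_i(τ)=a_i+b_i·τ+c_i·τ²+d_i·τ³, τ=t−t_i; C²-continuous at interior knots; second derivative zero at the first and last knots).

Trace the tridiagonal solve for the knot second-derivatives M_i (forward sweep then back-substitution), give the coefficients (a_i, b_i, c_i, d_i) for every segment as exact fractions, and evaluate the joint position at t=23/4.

  seg 0: a=-3 b=1931/168 c=0 d=-755/168
  seg 1: a=4 b=-167/84 c=-755/56 d=1087/168
  seg 2: a=-5 b=-229/24 c=83/14 d=-1217/1512
  seg 3: a=-2 b=361/84 c=-221/168 d=221/1512
S(23/4) = 279/512

Δ: Δ0=7, Δ1=-9, Δ2=1, Δ3=5/3
row 1: diag=4, rhs=-96; c'=1/4, d'=-24
row 2: denom=8−1·1/4=31/4; d'=(60−1·-24)/(31/4)=336/31
row 3: denom=12−3·12/31=336/31; d'=(4−3·336/31)/(336/31)=-221/84
back: M3=-221/84
back: M2=336/31−12/31·-221/84=83/7
back: M1=-24−1/4·83/7=-755/28
M: M0=0, M1=-755/28, M2=83/7, M3=-221/84, M4=0
seg 0: a=-3, c=M0/2=0, d=(M1−M0)/(6·1)=-755/168, b=Δ0−h0·(2M0+M1)/6=1931/168
seg 1: a=4, c=M1/2=-755/56, d=(M2−M1)/(6·1)=1087/168, b=Δ1−h1·(2M1+M2)/6=-167/84
seg 2: a=-5, c=M2/2=83/14, d=(M3−M2)/(6·3)=-1217/1512, b=Δ2−h2·(2M2+M3)/6=-229/24
seg 3: a=-2, c=M3/2=-221/168, d=(M4−M3)/(6·3)=221/1512, b=Δ3−h3·(2M3+M4)/6=361/84
t_q=23/4 → seg 3, τ=3/4; S=-2+361/84·τ+-221/168·τ²+221/1512·τ³=279/512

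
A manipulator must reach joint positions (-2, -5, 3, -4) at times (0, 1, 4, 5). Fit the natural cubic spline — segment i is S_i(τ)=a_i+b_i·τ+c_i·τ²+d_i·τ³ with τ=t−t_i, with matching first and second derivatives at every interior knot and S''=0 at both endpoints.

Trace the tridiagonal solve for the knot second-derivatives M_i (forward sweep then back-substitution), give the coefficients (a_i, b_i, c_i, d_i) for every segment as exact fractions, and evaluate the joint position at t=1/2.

  seg 0: a=-2 b=-718/165 c=0 d=223/165
  seg 1: a=-5 b=-49/165 c=223/55 d=-46/45
  seg 2: a=3 b=-589/165 c=-283/55 d=283/165
S(1/2) = -1763/440

Δ: Δ0=-3, Δ1=8/3, Δ2=-7
row 1: diag=8, rhs=34; c'=3/8, d'=17/4
row 2: denom=8−3·3/8=55/8; d'=(-58−3·17/4)/(55/8)=-566/55
back: M2=-566/55
back: M1=17/4−3/8·-566/55=446/55
M: M0=0, M1=446/55, M2=-566/55, M3=0
seg 0: a=-2, c=M0/2=0, d=(M1−M0)/(6·1)=223/165, b=Δ0−h0·(2M0+M1)/6=-718/165
seg 1: a=-5, c=M1/2=223/55, d=(M2−M1)/(6·3)=-46/45, b=Δ1−h1·(2M1+M2)/6=-49/165
seg 2: a=3, c=M2/2=-283/55, d=(M3−M2)/(6·1)=283/165, b=Δ2−h2·(2M2+M3)/6=-589/165
t_q=1/2 → seg 0, τ=1/2; S=-2+-718/165·τ+0·τ²+223/165·τ³=-1763/440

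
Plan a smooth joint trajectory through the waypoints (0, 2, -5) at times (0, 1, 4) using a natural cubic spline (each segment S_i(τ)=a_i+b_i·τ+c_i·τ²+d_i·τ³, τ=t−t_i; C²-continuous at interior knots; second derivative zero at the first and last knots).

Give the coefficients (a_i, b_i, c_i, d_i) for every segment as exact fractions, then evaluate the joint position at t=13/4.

  seg 0: a=0 b=61/24 c=0 d=-13/24
  seg 1: a=2 b=11/12 c=-13/8 d=13/72
S(13/4) = -1079/512

Δ: Δ0=2, Δ1=-7/3
row 1: diag=8, rhs=-26; c'=3/8, d'=-13/4
back: M1=-13/4
M: M0=0, M1=-13/4, M2=0
seg 0: a=0, c=M0/2=0, d=(M1−M0)/(6·1)=-13/24, b=Δ0−h0·(2M0+M1)/6=61/24
seg 1: a=2, c=M1/2=-13/8, d=(M2−M1)/(6·3)=13/72, b=Δ1−h1·(2M1+M2)/6=11/12
t_q=13/4 → seg 1, τ=9/4; S=2+11/12·τ+-13/8·τ²+13/72·τ³=-1079/512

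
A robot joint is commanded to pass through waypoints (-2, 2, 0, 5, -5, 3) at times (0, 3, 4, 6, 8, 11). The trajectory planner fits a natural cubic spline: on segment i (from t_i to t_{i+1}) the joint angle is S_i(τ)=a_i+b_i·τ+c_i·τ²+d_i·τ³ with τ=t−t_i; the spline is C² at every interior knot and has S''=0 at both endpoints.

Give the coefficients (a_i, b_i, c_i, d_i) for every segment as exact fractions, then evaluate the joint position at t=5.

Δ: Δ0=4/3, Δ1=-2, Δ2=5/2, Δ3=-5, Δ4=8/3
row 1: diag=8, rhs=-20; c'=1/8, d'=-5/2
row 2: denom=6−1·1/8=47/8; d'=(27−1·-5/2)/(47/8)=236/47
row 3: denom=8−2·16/47=344/47; d'=(-45−2·236/47)/(344/47)=-2587/344
row 4: denom=10−2·47/172=813/86; d'=(46−2·-2587/344)/(813/86)=10499/1626
back: M4=10499/1626
back: M3=-2587/344−47/172·10499/1626=-15097/1626
back: M2=236/47−16/47·-15097/1626=6652/813
back: M1=-5/2−1/8·6652/813=-2864/813
M: M0=0, M1=-2864/813, M2=6652/813, M3=-15097/1626, M4=10499/1626, M5=0
seg 0: a=-2, c=M0/2=0, d=(M1−M0)/(6·3)=-1432/7317, b=Δ0−h0·(2M0+M1)/6=2516/813
seg 1: a=2, c=M1/2=-1432/813, d=(M2−M1)/(6·1)=1586/813, b=Δ1−h1·(2M1+M2)/6=-1780/813
seg 2: a=0, c=M2/2=3326/813, d=(M3−M2)/(6·2)=-9467/6504, b=Δ2−h2·(2M2+M3)/6=38/271
seg 3: a=5, c=M3/2=-15097/3252, d=(M4−M3)/(6·2)=711/542, b=Δ3−h3·(2M3+M4)/6=-1565/1626
seg 4: a=-5, c=M4/2=10499/3252, d=(M5−M4)/(6·3)=-10499/29268, b=Δ4−h4·(2M4+M5)/6=-6163/1626
t_q=5 → seg 2, τ=1; S=0+38/271·τ+3326/813·τ²+-9467/6504·τ³=18053/6504

  seg 0: a=-2 b=2516/813 c=0 d=-1432/7317
  seg 1: a=2 b=-1780/813 c=-1432/813 d=1586/813
  seg 2: a=0 b=38/271 c=3326/813 d=-9467/6504
  seg 3: a=5 b=-1565/1626 c=-15097/3252 d=711/542
  seg 4: a=-5 b=-6163/1626 c=10499/3252 d=-10499/29268
S(5) = 18053/6504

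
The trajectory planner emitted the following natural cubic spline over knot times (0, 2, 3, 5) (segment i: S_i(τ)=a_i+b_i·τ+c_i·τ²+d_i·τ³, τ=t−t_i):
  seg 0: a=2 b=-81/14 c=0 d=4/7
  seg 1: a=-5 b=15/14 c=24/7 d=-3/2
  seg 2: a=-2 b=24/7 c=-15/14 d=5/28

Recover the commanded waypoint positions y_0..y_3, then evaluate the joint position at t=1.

y_0 = S_0(0) = a_0 = 2
y_1 = S_1(0) = a_1 = -5
y_2 = S_2(0) = a_2 = -2
y_3 = S_2(2) = 2
t_q=1 is in segment 0 (τ=1); S_0(τ)=-45/14

y_0=2 y_1=-5 y_2=-2 y_3=2
S(1) = -45/14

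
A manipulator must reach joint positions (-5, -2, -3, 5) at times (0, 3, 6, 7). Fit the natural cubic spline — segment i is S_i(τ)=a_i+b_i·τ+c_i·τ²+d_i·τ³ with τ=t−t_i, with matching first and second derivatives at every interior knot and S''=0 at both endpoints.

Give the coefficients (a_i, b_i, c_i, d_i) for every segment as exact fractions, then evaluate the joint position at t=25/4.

Δ: Δ0=1, Δ1=-1/3, Δ2=8
row 1: diag=12, rhs=-8; c'=1/4, d'=-2/3
row 2: denom=8−3·1/4=29/4; d'=(50−3·-2/3)/(29/4)=208/29
back: M2=208/29
back: M1=-2/3−1/4·208/29=-214/87
M: M0=0, M1=-214/87, M2=208/29, M3=0
seg 0: a=-5, c=M0/2=0, d=(M1−M0)/(6·3)=-107/783, b=Δ0−h0·(2M0+M1)/6=194/87
seg 1: a=-2, c=M1/2=-107/87, d=(M2−M1)/(6·3)=419/783, b=Δ1−h1·(2M1+M2)/6=-127/87
seg 2: a=-3, c=M2/2=104/29, d=(M3−M2)/(6·1)=-104/87, b=Δ2−h2·(2M2+M3)/6=488/87
t_q=25/4 → seg 2, τ=1/4; S=-3+488/87·τ+104/29·τ²+-104/87·τ³=-323/232

  seg 0: a=-5 b=194/87 c=0 d=-107/783
  seg 1: a=-2 b=-127/87 c=-107/87 d=419/783
  seg 2: a=-3 b=488/87 c=104/29 d=-104/87
S(25/4) = -323/232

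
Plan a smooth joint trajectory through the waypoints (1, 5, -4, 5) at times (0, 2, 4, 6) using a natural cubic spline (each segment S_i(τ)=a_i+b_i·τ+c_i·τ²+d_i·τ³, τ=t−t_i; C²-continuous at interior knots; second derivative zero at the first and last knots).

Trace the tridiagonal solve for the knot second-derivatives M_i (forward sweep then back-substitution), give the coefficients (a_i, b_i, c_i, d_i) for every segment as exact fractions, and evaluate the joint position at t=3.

Δ: Δ0=2, Δ1=-9/2, Δ2=9/2
row 1: diag=8, rhs=-39; c'=1/4, d'=-39/8
row 2: denom=8−2·1/4=15/2; d'=(54−2·-39/8)/(15/2)=17/2
back: M2=17/2
back: M1=-39/8−1/4·17/2=-7
M: M0=0, M1=-7, M2=17/2, M3=0
seg 0: a=1, c=M0/2=0, d=(M1−M0)/(6·2)=-7/12, b=Δ0−h0·(2M0+M1)/6=13/3
seg 1: a=5, c=M1/2=-7/2, d=(M2−M1)/(6·2)=31/24, b=Δ1−h1·(2M1+M2)/6=-8/3
seg 2: a=-4, c=M2/2=17/4, d=(M3−M2)/(6·2)=-17/24, b=Δ2−h2·(2M2+M3)/6=-7/6
t_q=3 → seg 1, τ=1; S=5+-8/3·τ+-7/2·τ²+31/24·τ³=1/8

  seg 0: a=1 b=13/3 c=0 d=-7/12
  seg 1: a=5 b=-8/3 c=-7/2 d=31/24
  seg 2: a=-4 b=-7/6 c=17/4 d=-17/24
S(3) = 1/8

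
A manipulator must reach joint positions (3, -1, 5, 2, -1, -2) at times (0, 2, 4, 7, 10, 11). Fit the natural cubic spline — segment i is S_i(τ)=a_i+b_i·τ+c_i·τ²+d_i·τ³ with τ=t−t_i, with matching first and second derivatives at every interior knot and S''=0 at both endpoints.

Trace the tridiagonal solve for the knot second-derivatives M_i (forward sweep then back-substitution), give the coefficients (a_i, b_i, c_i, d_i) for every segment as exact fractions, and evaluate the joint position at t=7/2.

Δ: Δ0=-2, Δ1=3, Δ2=-1, Δ3=-1, Δ4=-1
row 1: diag=8, rhs=30; c'=1/4, d'=15/4
row 2: denom=10−2·1/4=19/2; d'=(-24−2·15/4)/(19/2)=-63/19
row 3: denom=12−3·6/19=210/19; d'=(0−3·-63/19)/(210/19)=9/10
row 4: denom=8−3·19/70=503/70; d'=(0−3·9/10)/(503/70)=-189/503
back: M4=-189/503
back: M3=9/10−19/70·-189/503=504/503
back: M2=-63/19−6/19·504/503=-1827/503
back: M1=15/4−1/4·-1827/503=2343/503
M: M0=0, M1=2343/503, M2=-1827/503, M3=504/503, M4=-189/503, M5=0
seg 0: a=3, c=M0/2=0, d=(M1−M0)/(6·2)=781/2012, b=Δ0−h0·(2M0+M1)/6=-1787/503
seg 1: a=-1, c=M1/2=2343/1006, d=(M2−M1)/(6·2)=-695/1006, b=Δ1−h1·(2M1+M2)/6=556/503
seg 2: a=5, c=M2/2=-1827/1006, d=(M3−M2)/(6·3)=259/1006, b=Δ2−h2·(2M2+M3)/6=1072/503
seg 3: a=2, c=M3/2=252/503, d=(M4−M3)/(6·3)=-77/1006, b=Δ3−h3·(2M3+M4)/6=-1825/1006
seg 4: a=-1, c=M4/2=-189/1006, d=(M5−M4)/(6·1)=63/1006, b=Δ4−h4·(2M4+M5)/6=-440/503
t_q=7/2 → seg 1, τ=3/2; S=-1+556/503·τ+2343/1006·τ²+-695/1006·τ³=28705/8048

  seg 0: a=3 b=-1787/503 c=0 d=781/2012
  seg 1: a=-1 b=556/503 c=2343/1006 d=-695/1006
  seg 2: a=5 b=1072/503 c=-1827/1006 d=259/1006
  seg 3: a=2 b=-1825/1006 c=252/503 d=-77/1006
  seg 4: a=-1 b=-440/503 c=-189/1006 d=63/1006
S(7/2) = 28705/8048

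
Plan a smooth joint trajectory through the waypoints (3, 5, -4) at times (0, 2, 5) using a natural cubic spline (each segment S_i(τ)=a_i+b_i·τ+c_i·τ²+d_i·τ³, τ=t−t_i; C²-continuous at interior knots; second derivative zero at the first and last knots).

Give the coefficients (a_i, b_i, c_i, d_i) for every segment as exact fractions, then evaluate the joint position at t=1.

Δ: Δ0=1, Δ1=-3
row 1: diag=10, rhs=-24; c'=3/10, d'=-12/5
back: M1=-12/5
M: M0=0, M1=-12/5, M2=0
seg 0: a=3, c=M0/2=0, d=(M1−M0)/(6·2)=-1/5, b=Δ0−h0·(2M0+M1)/6=9/5
seg 1: a=5, c=M1/2=-6/5, d=(M2−M1)/(6·3)=2/15, b=Δ1−h1·(2M1+M2)/6=-3/5
t_q=1 → seg 0, τ=1; S=3+9/5·τ+0·τ²+-1/5·τ³=23/5

  seg 0: a=3 b=9/5 c=0 d=-1/5
  seg 1: a=5 b=-3/5 c=-6/5 d=2/15
S(1) = 23/5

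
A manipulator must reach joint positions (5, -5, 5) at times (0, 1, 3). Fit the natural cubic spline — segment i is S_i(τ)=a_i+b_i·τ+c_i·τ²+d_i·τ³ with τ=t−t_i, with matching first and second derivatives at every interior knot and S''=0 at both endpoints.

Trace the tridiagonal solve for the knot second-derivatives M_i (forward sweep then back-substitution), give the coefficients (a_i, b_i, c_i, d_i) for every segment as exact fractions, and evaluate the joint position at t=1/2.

Δ: Δ0=-10, Δ1=5
row 1: diag=6, rhs=90; c'=1/3, d'=15
back: M1=15
M: M0=0, M1=15, M2=0
seg 0: a=5, c=M0/2=0, d=(M1−M0)/(6·1)=5/2, b=Δ0−h0·(2M0+M1)/6=-25/2
seg 1: a=-5, c=M1/2=15/2, d=(M2−M1)/(6·2)=-5/4, b=Δ1−h1·(2M1+M2)/6=-5
t_q=1/2 → seg 0, τ=1/2; S=5+-25/2·τ+0·τ²+5/2·τ³=-15/16

  seg 0: a=5 b=-25/2 c=0 d=5/2
  seg 1: a=-5 b=-5 c=15/2 d=-5/4
S(1/2) = -15/16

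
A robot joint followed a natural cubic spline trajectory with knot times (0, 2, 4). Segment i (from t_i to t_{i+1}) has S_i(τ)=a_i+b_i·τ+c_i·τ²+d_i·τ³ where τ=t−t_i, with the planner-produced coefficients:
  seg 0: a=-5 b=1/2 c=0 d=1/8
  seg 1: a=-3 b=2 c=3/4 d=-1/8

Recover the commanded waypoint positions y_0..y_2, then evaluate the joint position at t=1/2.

y_0 = S_0(0) = a_0 = -5
y_1 = S_1(0) = a_1 = -3
y_2 = S_1(2) = 3
t_q=1/2 is in segment 0 (τ=1/2); S_0(τ)=-303/64

y_0=-5 y_1=-3 y_2=3
S(1/2) = -303/64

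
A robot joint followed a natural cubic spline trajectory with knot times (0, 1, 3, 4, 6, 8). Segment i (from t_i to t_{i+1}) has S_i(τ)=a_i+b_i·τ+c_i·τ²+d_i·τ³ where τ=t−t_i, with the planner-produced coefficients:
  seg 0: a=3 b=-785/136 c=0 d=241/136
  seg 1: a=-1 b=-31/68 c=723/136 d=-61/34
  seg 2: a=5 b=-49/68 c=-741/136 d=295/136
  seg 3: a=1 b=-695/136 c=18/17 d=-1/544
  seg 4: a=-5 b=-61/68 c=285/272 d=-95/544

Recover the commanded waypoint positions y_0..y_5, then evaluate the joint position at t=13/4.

y_0 = S_0(0) = a_0 = 3
y_1 = S_1(0) = a_1 = -1
y_2 = S_2(0) = a_2 = 5
y_3 = S_3(0) = a_3 = 1
y_4 = S_4(0) = a_4 = -5
y_5 = S_4(2) = -4
t_q=13/4 is in segment 2 (τ=1/4); S_2(τ)=39283/8704

y_0=3 y_1=-1 y_2=5 y_3=1 y_4=-5 y_5=-4
S(13/4) = 39283/8704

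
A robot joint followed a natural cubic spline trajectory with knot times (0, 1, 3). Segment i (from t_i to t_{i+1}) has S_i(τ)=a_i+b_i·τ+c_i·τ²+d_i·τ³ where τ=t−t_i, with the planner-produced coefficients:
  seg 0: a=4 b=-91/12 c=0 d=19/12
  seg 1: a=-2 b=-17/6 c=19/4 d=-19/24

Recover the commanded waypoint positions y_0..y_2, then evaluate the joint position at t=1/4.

y_0 = S_0(0) = a_0 = 4
y_1 = S_1(0) = a_1 = -2
y_2 = S_1(2) = 5
t_q=1/4 is in segment 0 (τ=1/4); S_0(τ)=545/256

y_0=4 y_1=-2 y_2=5
S(1/4) = 545/256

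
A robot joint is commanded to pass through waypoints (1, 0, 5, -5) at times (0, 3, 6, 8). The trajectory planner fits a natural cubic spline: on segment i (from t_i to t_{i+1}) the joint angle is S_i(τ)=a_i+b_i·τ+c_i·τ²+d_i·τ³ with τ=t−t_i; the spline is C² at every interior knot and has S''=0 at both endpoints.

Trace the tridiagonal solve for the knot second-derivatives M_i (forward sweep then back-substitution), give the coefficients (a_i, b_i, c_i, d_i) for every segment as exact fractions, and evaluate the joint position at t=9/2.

  seg 0: a=1 b=-157/111 c=0 d=40/333
  seg 1: a=0 b=203/111 c=40/37 d=-14/37
  seg 2: a=5 b=-211/111 c=-86/37 d=43/111
S(9/2) = 577/148

Δ: Δ0=-1/3, Δ1=5/3, Δ2=-5
row 1: diag=12, rhs=12; c'=1/4, d'=1
row 2: denom=10−3·1/4=37/4; d'=(-40−3·1)/(37/4)=-172/37
back: M2=-172/37
back: M1=1−1/4·-172/37=80/37
M: M0=0, M1=80/37, M2=-172/37, M3=0
seg 0: a=1, c=M0/2=0, d=(M1−M0)/(6·3)=40/333, b=Δ0−h0·(2M0+M1)/6=-157/111
seg 1: a=0, c=M1/2=40/37, d=(M2−M1)/(6·3)=-14/37, b=Δ1−h1·(2M1+M2)/6=203/111
seg 2: a=5, c=M2/2=-86/37, d=(M3−M2)/(6·2)=43/111, b=Δ2−h2·(2M2+M3)/6=-211/111
t_q=9/2 → seg 1, τ=3/2; S=0+203/111·τ+40/37·τ²+-14/37·τ³=577/148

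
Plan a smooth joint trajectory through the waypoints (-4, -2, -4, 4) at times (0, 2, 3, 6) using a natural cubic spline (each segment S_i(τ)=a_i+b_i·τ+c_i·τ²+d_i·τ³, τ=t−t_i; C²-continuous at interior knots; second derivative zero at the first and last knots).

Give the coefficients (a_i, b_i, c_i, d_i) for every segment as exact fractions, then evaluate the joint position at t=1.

  seg 0: a=-4 b=313/141 c=0 d=-43/141
  seg 1: a=-2 b=-203/141 c=-86/47 d=179/141
  seg 2: a=-4 b=-182/141 c=93/47 d=-31/141
S(1) = -98/47

Δ: Δ0=1, Δ1=-2, Δ2=8/3
row 1: diag=6, rhs=-18; c'=1/6, d'=-3
row 2: denom=8−1·1/6=47/6; d'=(28−1·-3)/(47/6)=186/47
back: M2=186/47
back: M1=-3−1/6·186/47=-172/47
M: M0=0, M1=-172/47, M2=186/47, M3=0
seg 0: a=-4, c=M0/2=0, d=(M1−M0)/(6·2)=-43/141, b=Δ0−h0·(2M0+M1)/6=313/141
seg 1: a=-2, c=M1/2=-86/47, d=(M2−M1)/(6·1)=179/141, b=Δ1−h1·(2M1+M2)/6=-203/141
seg 2: a=-4, c=M2/2=93/47, d=(M3−M2)/(6·3)=-31/141, b=Δ2−h2·(2M2+M3)/6=-182/141
t_q=1 → seg 0, τ=1; S=-4+313/141·τ+0·τ²+-43/141·τ³=-98/47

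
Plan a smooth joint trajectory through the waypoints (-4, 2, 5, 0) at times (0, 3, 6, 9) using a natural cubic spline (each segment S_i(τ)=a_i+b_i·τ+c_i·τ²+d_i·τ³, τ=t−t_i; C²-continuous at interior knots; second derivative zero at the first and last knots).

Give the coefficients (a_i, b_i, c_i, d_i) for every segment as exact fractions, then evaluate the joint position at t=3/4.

  seg 0: a=-4 b=94/45 c=0 d=-4/405
  seg 1: a=2 b=82/45 c=-4/45 d=-5/81
  seg 2: a=5 b=-17/45 c=-29/45 d=29/405
S(3/4) = -39/16

Δ: Δ0=2, Δ1=1, Δ2=-5/3
row 1: diag=12, rhs=-6; c'=1/4, d'=-1/2
row 2: denom=12−3·1/4=45/4; d'=(-16−3·-1/2)/(45/4)=-58/45
back: M2=-58/45
back: M1=-1/2−1/4·-58/45=-8/45
M: M0=0, M1=-8/45, M2=-58/45, M3=0
seg 0: a=-4, c=M0/2=0, d=(M1−M0)/(6·3)=-4/405, b=Δ0−h0·(2M0+M1)/6=94/45
seg 1: a=2, c=M1/2=-4/45, d=(M2−M1)/(6·3)=-5/81, b=Δ1−h1·(2M1+M2)/6=82/45
seg 2: a=5, c=M2/2=-29/45, d=(M3−M2)/(6·3)=29/405, b=Δ2−h2·(2M2+M3)/6=-17/45
t_q=3/4 → seg 0, τ=3/4; S=-4+94/45·τ+0·τ²+-4/405·τ³=-39/16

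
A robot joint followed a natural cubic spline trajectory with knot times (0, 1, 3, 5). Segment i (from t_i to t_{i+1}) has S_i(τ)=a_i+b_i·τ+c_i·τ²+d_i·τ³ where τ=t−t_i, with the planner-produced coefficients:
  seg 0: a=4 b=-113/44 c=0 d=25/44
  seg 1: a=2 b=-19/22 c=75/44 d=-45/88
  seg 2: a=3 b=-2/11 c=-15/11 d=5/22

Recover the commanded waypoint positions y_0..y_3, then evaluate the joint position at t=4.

y_0=4 y_1=2 y_2=3 y_3=-1
S(4) = 37/22

y_0 = S_0(0) = a_0 = 4
y_1 = S_1(0) = a_1 = 2
y_2 = S_2(0) = a_2 = 3
y_3 = S_2(2) = -1
t_q=4 is in segment 2 (τ=1); S_2(τ)=37/22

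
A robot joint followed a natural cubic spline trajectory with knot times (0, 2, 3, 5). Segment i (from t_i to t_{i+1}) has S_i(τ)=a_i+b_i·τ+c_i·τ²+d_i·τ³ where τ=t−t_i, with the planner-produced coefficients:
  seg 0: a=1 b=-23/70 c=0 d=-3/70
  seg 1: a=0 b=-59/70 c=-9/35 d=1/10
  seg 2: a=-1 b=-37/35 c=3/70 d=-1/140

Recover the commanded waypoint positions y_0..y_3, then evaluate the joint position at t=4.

y_0=1 y_1=0 y_2=-1 y_3=-3
S(4) = -283/140

y_0 = S_0(0) = a_0 = 1
y_1 = S_1(0) = a_1 = 0
y_2 = S_2(0) = a_2 = -1
y_3 = S_2(2) = -3
t_q=4 is in segment 2 (τ=1); S_2(τ)=-283/140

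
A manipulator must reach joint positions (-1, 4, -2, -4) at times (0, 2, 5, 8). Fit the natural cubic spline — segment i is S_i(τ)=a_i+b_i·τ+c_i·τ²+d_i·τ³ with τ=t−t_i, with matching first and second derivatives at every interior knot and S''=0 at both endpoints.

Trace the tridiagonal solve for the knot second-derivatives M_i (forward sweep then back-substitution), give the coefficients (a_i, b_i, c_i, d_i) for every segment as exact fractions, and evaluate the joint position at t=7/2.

Δ: Δ0=5/2, Δ1=-2, Δ2=-2/3
row 1: diag=10, rhs=-27; c'=3/10, d'=-27/10
row 2: denom=12−3·3/10=111/10; d'=(8−3·-27/10)/(111/10)=161/111
back: M2=161/111
back: M1=-27/10−3/10·161/111=-116/37
M: M0=0, M1=-116/37, M2=161/111, M3=0
seg 0: a=-1, c=M0/2=0, d=(M1−M0)/(6·2)=-29/111, b=Δ0−h0·(2M0+M1)/6=787/222
seg 1: a=4, c=M1/2=-58/37, d=(M2−M1)/(6·3)=509/1998, b=Δ1−h1·(2M1+M2)/6=91/222
seg 2: a=-2, c=M2/2=161/222, d=(M3−M2)/(6·3)=-161/1998, b=Δ2−h2·(2M2+M3)/6=-235/111
t_q=7/2 → seg 1, τ=3/2; S=4+91/222·τ+-58/37·τ²+509/1998·τ³=1153/592

  seg 0: a=-1 b=787/222 c=0 d=-29/111
  seg 1: a=4 b=91/222 c=-58/37 d=509/1998
  seg 2: a=-2 b=-235/111 c=161/222 d=-161/1998
S(7/2) = 1153/592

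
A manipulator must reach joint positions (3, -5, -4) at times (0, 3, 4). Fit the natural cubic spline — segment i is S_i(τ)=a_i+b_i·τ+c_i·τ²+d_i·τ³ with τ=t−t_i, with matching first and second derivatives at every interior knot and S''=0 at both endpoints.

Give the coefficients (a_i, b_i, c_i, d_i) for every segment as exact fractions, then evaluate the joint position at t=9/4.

  seg 0: a=3 b=-97/24 c=0 d=11/72
  seg 1: a=-5 b=1/12 c=11/8 d=-11/24
S(9/4) = -2229/512

Δ: Δ0=-8/3, Δ1=1
row 1: diag=8, rhs=22; c'=1/8, d'=11/4
back: M1=11/4
M: M0=0, M1=11/4, M2=0
seg 0: a=3, c=M0/2=0, d=(M1−M0)/(6·3)=11/72, b=Δ0−h0·(2M0+M1)/6=-97/24
seg 1: a=-5, c=M1/2=11/8, d=(M2−M1)/(6·1)=-11/24, b=Δ1−h1·(2M1+M2)/6=1/12
t_q=9/4 → seg 0, τ=9/4; S=3+-97/24·τ+0·τ²+11/72·τ³=-2229/512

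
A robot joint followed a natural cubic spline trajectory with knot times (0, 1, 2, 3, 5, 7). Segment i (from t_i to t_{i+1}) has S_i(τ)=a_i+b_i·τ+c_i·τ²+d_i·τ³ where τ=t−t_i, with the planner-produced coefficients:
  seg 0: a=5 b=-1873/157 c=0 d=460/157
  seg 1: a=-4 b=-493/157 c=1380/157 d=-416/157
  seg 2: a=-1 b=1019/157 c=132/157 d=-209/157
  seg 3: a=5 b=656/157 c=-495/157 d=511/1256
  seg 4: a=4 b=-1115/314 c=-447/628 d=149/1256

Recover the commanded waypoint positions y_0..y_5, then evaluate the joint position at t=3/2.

y_0 = S_0(0) = a_0 = 5
y_1 = S_1(0) = a_1 = -4
y_2 = S_2(0) = a_2 = -1
y_3 = S_3(0) = a_3 = 5
y_4 = S_4(0) = a_4 = 4
y_5 = S_4(2) = -5
t_q=3/2 is in segment 1 (τ=1/2); S_1(τ)=-1163/314

y_0=5 y_1=-4 y_2=-1 y_3=5 y_4=4 y_5=-5
S(3/2) = -1163/314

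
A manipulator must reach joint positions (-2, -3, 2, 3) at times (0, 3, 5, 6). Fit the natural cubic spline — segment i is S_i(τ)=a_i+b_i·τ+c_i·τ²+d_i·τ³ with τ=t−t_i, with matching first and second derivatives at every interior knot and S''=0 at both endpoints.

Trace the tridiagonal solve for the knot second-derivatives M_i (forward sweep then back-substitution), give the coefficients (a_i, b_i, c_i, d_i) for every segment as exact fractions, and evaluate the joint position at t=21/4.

  seg 0: a=-2 b=-59/42 c=0 d=5/42
  seg 1: a=-3 b=38/21 c=15/14 d=-61/168
  seg 2: a=2 b=73/42 c=-31/28 d=31/84
S(21/4) = 607/256

Δ: Δ0=-1/3, Δ1=5/2, Δ2=1
row 1: diag=10, rhs=17; c'=1/5, d'=17/10
row 2: denom=6−2·1/5=28/5; d'=(-9−2·17/10)/(28/5)=-31/14
back: M2=-31/14
back: M1=17/10−1/5·-31/14=15/7
M: M0=0, M1=15/7, M2=-31/14, M3=0
seg 0: a=-2, c=M0/2=0, d=(M1−M0)/(6·3)=5/42, b=Δ0−h0·(2M0+M1)/6=-59/42
seg 1: a=-3, c=M1/2=15/14, d=(M2−M1)/(6·2)=-61/168, b=Δ1−h1·(2M1+M2)/6=38/21
seg 2: a=2, c=M2/2=-31/28, d=(M3−M2)/(6·1)=31/84, b=Δ2−h2·(2M2+M3)/6=73/42
t_q=21/4 → seg 2, τ=1/4; S=2+73/42·τ+-31/28·τ²+31/84·τ³=607/256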